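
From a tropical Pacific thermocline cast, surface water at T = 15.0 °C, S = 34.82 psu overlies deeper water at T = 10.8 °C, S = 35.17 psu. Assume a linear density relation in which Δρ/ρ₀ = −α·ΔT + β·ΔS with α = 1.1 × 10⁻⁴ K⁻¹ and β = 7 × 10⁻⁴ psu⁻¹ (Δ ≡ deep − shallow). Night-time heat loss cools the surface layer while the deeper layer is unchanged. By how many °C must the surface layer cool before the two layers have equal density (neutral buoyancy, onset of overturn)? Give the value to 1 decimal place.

Neutral buoyancy requires Δρ = 0, i.e. −α(T_deep − T_surf′) + β(S_deep − S_surf) = 0.
T_surf′ = T_deep − (β/α)·ΔS = 10.8 − (7 × 10⁻⁴/1.1 × 10⁻⁴)·(+0.35) = 8.573 °C.
Cooling required: 15.0 − (8.573) = 6.427 °C.

6.4 °C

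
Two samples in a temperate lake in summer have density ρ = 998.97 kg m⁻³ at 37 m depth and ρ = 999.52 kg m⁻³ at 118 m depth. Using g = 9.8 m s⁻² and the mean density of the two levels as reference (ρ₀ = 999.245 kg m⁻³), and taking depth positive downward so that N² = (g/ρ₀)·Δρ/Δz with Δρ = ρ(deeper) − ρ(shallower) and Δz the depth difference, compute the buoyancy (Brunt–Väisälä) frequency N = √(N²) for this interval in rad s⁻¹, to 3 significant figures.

8.16 × 10⁻³ rad s⁻¹

Δρ = 999.52 − 998.97 = 0.55 kg m⁻³ over Δz = 118 − 37 = 81 m.
N² = (9.8/999.245) × (0.55/81) = 6.6593 × 10⁻⁵ s⁻².
N = √(6.6593 × 10⁻⁵) = 8.1605 × 10⁻³ rad s⁻¹ ≈ 8.16 × 10⁻³ rad s⁻¹.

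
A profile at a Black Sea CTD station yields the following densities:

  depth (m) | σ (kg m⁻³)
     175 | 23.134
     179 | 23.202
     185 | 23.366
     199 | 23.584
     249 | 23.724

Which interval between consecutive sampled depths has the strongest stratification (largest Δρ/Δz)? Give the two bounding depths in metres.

Compute the density gradient over each adjacent pair:
  175–179 m: Δρ/Δz = 0.068/4 = 0.017 kg m⁻⁴
  179–185 m: Δρ/Δz = 0.164/6 = 0.027 kg m⁻⁴
  185–199 m: Δρ/Δz = 0.218/14 = 0.016 kg m⁻⁴
  199–249 m: Δρ/Δz = 0.140/50 = 2.8 × 10⁻³ kg m⁻⁴
The largest gradient is in the 179–185 m interval — the pycnocline.

179–185 m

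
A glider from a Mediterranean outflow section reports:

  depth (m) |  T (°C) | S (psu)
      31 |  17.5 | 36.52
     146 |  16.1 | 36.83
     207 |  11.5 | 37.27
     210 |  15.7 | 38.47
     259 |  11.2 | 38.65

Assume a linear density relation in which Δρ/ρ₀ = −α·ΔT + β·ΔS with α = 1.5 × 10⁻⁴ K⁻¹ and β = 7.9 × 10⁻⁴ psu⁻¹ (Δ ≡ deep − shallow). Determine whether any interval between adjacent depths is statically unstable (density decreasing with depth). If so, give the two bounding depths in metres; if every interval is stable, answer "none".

none

Evaluate Δρ/ρ₀ = −αΔT + βΔS across each adjacent pair:
  31–146 m: −αΔT+βΔS = −(1.5 × 10⁻⁴)(-1.4)+(7.9 × 10⁻⁴)(+0.31) = 4.5 × 10⁻⁴ → stable
  146–207 m: −αΔT+βΔS = −(1.5 × 10⁻⁴)(-4.6)+(7.9 × 10⁻⁴)(+0.44) = 1.0 × 10⁻³ → stable
  207–210 m: −αΔT+βΔS = −(1.5 × 10⁻⁴)(+4.2)+(7.9 × 10⁻⁴)(+1.20) = 3.2 × 10⁻⁴ → stable
  210–259 m: −αΔT+βΔS = −(1.5 × 10⁻⁴)(-4.5)+(7.9 × 10⁻⁴)(+0.18) = 8.2 × 10⁻⁴ → stable
Every interval has Δρ > 0: the column is stably stratified throughout.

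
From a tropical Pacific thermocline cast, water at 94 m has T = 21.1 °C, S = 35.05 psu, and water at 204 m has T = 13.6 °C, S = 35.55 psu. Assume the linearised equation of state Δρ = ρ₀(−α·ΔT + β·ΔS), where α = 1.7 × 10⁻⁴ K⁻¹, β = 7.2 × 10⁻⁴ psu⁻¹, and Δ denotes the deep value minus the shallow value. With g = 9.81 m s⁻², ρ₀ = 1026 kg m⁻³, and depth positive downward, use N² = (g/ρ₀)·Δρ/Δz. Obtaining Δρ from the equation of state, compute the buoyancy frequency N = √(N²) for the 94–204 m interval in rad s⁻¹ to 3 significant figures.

0.0121 rad s⁻¹

ΔT = -7.5 K, ΔS = +0.50 psu (deep − shallow).
Δρ/ρ₀ = −αΔT + βΔS = 1.275 × 10⁻³ + 3.60 × 10⁻⁴ = 1.635 × 10⁻³, so Δρ ≈ 1.678 kg m⁻³.
N² = (g/ρ₀)·Δρ/Δz = g·(Δρ/ρ₀)/Δz = 9.81 × 1.635 × 10⁻³ / 110 = 1.4581 × 10⁻⁴ s⁻².
N = √(1.4581 × 10⁻⁴) = 0.012075 rad s⁻¹ ≈ 0.0121 rad s⁻¹.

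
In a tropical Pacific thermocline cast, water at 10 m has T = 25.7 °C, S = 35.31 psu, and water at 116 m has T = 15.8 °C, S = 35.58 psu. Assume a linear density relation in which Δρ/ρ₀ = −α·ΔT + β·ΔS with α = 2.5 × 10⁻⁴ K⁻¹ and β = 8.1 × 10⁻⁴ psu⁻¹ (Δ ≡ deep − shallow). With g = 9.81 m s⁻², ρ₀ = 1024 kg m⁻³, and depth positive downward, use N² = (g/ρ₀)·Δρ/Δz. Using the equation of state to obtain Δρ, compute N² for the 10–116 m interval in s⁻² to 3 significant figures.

ΔT = -9.9 K, ΔS = +0.27 psu (deep − shallow).
Δρ/ρ₀ = −αΔT + βΔS = 2.475 × 10⁻³ + 2.187 × 10⁻⁴ = 2.6937 × 10⁻³, so Δρ ≈ 2.758 kg m⁻³.
N² = (g/ρ₀)·Δρ/Δz = g·(Δρ/ρ₀)/Δz = 9.81 × 2.6937 × 10⁻³ / 106 = 2.4929 × 10⁻⁴ s⁻² ≈ 2.49 × 10⁻⁴ s⁻².

2.49 × 10⁻⁴ s⁻²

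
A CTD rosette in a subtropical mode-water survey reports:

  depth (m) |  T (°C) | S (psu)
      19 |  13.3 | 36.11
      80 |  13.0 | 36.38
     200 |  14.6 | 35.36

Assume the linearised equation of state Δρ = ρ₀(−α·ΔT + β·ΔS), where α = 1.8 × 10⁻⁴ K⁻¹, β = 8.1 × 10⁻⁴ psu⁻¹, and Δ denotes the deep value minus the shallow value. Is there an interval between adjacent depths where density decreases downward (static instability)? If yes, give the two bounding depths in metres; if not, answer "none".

Evaluate Δρ/ρ₀ = −αΔT + βΔS across each adjacent pair:
  19–80 m: −αΔT+βΔS = −(1.8 × 10⁻⁴)(-0.3)+(8.1 × 10⁻⁴)(+0.27) = 2.7 × 10⁻⁴ → stable
  80–200 m: −αΔT+βΔS = −(1.8 × 10⁻⁴)(+1.6)+(8.1 × 10⁻⁴)(-1.02) = -1.1 × 10⁻³ → UNSTABLE
The 80–200 m interval has Δρ < 0: lighter water underlies denser water.

80–200 m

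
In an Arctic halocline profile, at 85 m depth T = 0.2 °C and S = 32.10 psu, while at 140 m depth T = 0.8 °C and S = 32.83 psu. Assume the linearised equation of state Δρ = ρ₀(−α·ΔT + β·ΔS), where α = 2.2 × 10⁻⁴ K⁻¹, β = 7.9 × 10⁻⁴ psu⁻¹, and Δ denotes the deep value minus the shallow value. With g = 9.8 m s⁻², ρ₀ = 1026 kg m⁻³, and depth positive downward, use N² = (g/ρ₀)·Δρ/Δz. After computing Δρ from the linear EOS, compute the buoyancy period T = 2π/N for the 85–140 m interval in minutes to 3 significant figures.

11.8 min

ΔT = +0.6 K, ΔS = +0.73 psu (deep − shallow).
Δρ/ρ₀ = −αΔT + βΔS = -1.32 × 10⁻⁴ + 5.767 × 10⁻⁴ = 4.447 × 10⁻⁴, so Δρ ≈ 0.4563 kg m⁻³.
N² = (g/ρ₀)·Δρ/Δz = g·(Δρ/ρ₀)/Δz = 9.8 × 4.447 × 10⁻⁴ / 55 = 7.9237 × 10⁻⁵ s⁻².
N = √(7.9237 × 10⁻⁵) = 8.9015 × 10⁻³ rad s⁻¹ → T = 2π/N = 705.86 s = 11.764 min ≈ 11.8 min.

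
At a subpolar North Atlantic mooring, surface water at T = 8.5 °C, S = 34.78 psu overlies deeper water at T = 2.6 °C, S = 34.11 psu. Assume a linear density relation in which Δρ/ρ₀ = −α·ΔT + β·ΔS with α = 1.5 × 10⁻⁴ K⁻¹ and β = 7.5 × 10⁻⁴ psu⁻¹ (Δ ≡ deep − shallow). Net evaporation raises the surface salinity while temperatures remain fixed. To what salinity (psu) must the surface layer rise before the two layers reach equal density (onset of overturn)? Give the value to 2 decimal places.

35.29 psu

Neutral buoyancy requires −α(T_deep − T_surf) + β(S_deep − S_surf′) = 0.
S_surf′ = S_deep − (α/β)·ΔT = 34.11 − (1.5 × 10⁻⁴/7.5 × 10⁻⁴)·(-5.9) = 35.2900 psu.
Increase required: 35.2900 − 34.78 = 0.5100 psu.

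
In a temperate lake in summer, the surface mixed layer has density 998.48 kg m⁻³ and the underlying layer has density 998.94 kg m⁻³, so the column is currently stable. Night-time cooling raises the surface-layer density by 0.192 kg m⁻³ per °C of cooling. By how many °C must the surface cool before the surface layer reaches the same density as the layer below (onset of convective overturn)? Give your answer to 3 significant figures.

Density deficit of the surface layer: 998.94 − 998.48 = 0.46 kg m⁻³.
Required change = 0.46 / 0.192 = 2.40 °C.

2.40 °C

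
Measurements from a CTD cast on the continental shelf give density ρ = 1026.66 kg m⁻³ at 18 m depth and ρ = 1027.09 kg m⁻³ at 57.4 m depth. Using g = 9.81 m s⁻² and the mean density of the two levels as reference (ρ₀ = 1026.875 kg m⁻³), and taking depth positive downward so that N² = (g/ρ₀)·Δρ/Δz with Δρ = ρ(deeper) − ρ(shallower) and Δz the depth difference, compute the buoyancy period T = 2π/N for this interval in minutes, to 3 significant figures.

Δρ = 1027.09 − 1026.66 = 0.43 kg m⁻³ over Δz = 57.4 − 18 = 39.4 m.
N² = (9.81/1026.875) × (0.43/39.4) = 1.0426 × 10⁻⁴ s⁻².
N = √(1.0426 × 10⁻⁴) = 0.010211 rad s⁻¹, so T = 2π/N = 615.33 s = 10.256 min ≈ 10.3 min.

10.3 min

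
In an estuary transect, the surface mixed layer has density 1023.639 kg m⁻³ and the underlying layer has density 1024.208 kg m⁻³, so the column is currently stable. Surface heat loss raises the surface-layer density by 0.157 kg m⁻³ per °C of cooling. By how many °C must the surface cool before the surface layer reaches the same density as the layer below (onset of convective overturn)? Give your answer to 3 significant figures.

Density deficit of the surface layer: 1024.208 − 1023.639 = 0.569 kg m⁻³.
Required change = 0.569 / 0.157 = 3.62 °C.

3.62 °C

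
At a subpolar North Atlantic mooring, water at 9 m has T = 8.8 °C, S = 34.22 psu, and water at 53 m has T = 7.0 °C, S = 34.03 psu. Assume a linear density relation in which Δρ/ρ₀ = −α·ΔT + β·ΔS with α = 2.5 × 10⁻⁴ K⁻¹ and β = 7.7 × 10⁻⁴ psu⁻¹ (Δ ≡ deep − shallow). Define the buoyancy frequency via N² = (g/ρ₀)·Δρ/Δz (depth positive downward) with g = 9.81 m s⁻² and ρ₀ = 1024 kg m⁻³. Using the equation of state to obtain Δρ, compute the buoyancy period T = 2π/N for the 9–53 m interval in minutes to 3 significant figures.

ΔT = -1.8 K, ΔS = -0.19 psu (deep − shallow).
Δρ/ρ₀ = −αΔT + βΔS = 4.50 × 10⁻⁴ − 1.463 × 10⁻⁴ = 3.037 × 10⁻⁴, so Δρ ≈ 0.3110 kg m⁻³.
N² = (g/ρ₀)·Δρ/Δz = g·(Δρ/ρ₀)/Δz = 9.81 × 3.037 × 10⁻⁴ / 44 = 6.7711 × 10⁻⁵ s⁻².
N = √(6.7711 × 10⁻⁵) = 8.2287 × 10⁻³ rad s⁻¹ → T = 2π/N = 763.57 s = 12.726 min ≈ 12.7 min.

12.7 min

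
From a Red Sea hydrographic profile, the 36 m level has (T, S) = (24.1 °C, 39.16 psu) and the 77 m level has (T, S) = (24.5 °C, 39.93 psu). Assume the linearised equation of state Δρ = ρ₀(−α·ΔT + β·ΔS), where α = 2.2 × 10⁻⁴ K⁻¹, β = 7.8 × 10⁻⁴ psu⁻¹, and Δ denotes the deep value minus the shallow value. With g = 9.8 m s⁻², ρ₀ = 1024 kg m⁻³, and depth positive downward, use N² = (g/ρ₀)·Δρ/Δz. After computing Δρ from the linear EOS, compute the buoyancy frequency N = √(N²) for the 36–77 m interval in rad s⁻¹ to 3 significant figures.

0.0111 rad s⁻¹

ΔT = +0.4 K, ΔS = +0.77 psu (deep − shallow).
Δρ/ρ₀ = −αΔT + βΔS = -8.80 × 10⁻⁵ + 6.006 × 10⁻⁴ = 5.126 × 10⁻⁴, so Δρ ≈ 0.5249 kg m⁻³.
N² = (g/ρ₀)·Δρ/Δz = g·(Δρ/ρ₀)/Δz = 9.8 × 5.126 × 10⁻⁴ / 41 = 1.2252 × 10⁻⁴ s⁻².
N = √(1.2252 × 10⁻⁴) = 0.011069 rad s⁻¹ ≈ 0.0111 rad s⁻¹.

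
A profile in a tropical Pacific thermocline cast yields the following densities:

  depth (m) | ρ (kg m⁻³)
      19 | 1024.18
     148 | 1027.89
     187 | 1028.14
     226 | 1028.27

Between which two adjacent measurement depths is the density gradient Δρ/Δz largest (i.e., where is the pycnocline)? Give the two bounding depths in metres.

Compute the density gradient over each adjacent pair:
  19–148 m: Δρ/Δz = 3.71/129 = 0.029 kg m⁻⁴
  148–187 m: Δρ/Δz = 0.25/39 = 6.4 × 10⁻³ kg m⁻⁴
  187–226 m: Δρ/Δz = 0.13/39 = 3.3 × 10⁻³ kg m⁻⁴
The largest gradient is in the 19–148 m interval — the pycnocline.

19–148 m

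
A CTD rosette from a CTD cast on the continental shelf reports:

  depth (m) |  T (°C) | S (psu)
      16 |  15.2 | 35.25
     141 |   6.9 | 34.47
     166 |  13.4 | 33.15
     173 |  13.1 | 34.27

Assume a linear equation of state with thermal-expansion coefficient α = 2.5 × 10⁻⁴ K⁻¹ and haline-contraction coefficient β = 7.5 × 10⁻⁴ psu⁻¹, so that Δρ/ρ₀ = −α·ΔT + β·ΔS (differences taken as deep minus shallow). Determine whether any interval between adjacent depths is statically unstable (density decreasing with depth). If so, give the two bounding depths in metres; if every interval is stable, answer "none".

Evaluate Δρ/ρ₀ = −αΔT + βΔS across each adjacent pair:
  16–141 m: −αΔT+βΔS = −(2.5 × 10⁻⁴)(-8.3)+(7.5 × 10⁻⁴)(-0.78) = 1.5 × 10⁻³ → stable
  141–166 m: −αΔT+βΔS = −(2.5 × 10⁻⁴)(+6.5)+(7.5 × 10⁻⁴)(-1.32) = -2.6 × 10⁻³ → UNSTABLE
  166–173 m: −αΔT+βΔS = −(2.5 × 10⁻⁴)(-0.3)+(7.5 × 10⁻⁴)(+1.12) = 9.2 × 10⁻⁴ → stable
The 141–166 m interval has Δρ < 0: lighter water underlies denser water.

141–166 m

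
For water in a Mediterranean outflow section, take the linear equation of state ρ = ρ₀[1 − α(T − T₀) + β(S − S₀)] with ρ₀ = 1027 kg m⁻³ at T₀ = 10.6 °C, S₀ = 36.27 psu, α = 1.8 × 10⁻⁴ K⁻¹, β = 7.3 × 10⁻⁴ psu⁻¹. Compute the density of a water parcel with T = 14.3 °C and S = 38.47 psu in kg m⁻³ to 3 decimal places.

T − T₀ = +3.7 K, S − S₀ = +2.20 psu.
Bracket = 1 − α·(+3.7) + β·(+2.20) = 1 + (9.40 × 10⁻⁴) = 1.0009400.
ρ = 1027 × 1.0009400 = 1027.965 kg m⁻³.

1027.965 kg m⁻³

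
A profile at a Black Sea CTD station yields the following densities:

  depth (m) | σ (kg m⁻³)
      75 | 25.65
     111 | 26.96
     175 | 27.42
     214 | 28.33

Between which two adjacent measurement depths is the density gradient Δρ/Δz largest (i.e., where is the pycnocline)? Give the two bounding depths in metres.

Compute the density gradient over each adjacent pair:
  75–111 m: Δρ/Δz = 1.31/36 = 0.036 kg m⁻⁴
  111–175 m: Δρ/Δz = 0.46/64 = 7.2 × 10⁻³ kg m⁻⁴
  175–214 m: Δρ/Δz = 0.91/39 = 0.023 kg m⁻⁴
The largest gradient is in the 75–111 m interval — the pycnocline.

75–111 m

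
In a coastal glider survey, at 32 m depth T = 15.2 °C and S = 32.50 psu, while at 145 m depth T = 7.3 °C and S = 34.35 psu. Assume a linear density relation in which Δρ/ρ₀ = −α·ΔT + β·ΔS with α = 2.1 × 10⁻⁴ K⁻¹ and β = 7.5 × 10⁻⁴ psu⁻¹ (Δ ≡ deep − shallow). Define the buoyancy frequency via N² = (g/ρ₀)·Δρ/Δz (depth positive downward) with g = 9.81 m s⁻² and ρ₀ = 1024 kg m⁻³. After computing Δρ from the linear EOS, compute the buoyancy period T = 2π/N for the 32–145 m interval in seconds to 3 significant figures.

386 s

ΔT = -7.9 K, ΔS = +1.85 psu (deep − shallow).
Δρ/ρ₀ = −αΔT + βΔS = 1.659 × 10⁻³ + 1.3875 × 10⁻³ = 3.0465 × 10⁻³, so Δρ ≈ 3.120 kg m⁻³.
N² = (g/ρ₀)·Δρ/Δz = g·(Δρ/ρ₀)/Δz = 9.81 × 3.0465 × 10⁻³ / 113 = 2.6448 × 10⁻⁴ s⁻².
N = √(2.6448 × 10⁻⁴) = 0.016263 rad s⁻¹ → T = 2π/N = 386.35 s ≈ 386 s.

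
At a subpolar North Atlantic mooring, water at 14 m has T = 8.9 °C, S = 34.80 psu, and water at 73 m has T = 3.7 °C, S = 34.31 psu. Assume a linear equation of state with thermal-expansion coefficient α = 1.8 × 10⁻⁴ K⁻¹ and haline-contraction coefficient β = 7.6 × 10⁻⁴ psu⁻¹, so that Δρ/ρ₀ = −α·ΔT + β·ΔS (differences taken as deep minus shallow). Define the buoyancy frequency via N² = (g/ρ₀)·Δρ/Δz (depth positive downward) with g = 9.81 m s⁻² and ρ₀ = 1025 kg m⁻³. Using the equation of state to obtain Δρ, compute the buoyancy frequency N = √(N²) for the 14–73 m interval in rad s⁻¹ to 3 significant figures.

9.68 × 10⁻³ rad s⁻¹

ΔT = -5.2 K, ΔS = -0.49 psu (deep − shallow).
Δρ/ρ₀ = −αΔT + βΔS = 9.36 × 10⁻⁴ − 3.724 × 10⁻⁴ = 5.636 × 10⁻⁴, so Δρ ≈ 0.5777 kg m⁻³.
N² = (g/ρ₀)·Δρ/Δz = g·(Δρ/ρ₀)/Δz = 9.81 × 5.636 × 10⁻⁴ / 59 = 9.3710 × 10⁻⁵ s⁻².
N = √(9.3710 × 10⁻⁵) = 9.6804 × 10⁻³ rad s⁻¹ ≈ 9.68 × 10⁻³ rad s⁻¹.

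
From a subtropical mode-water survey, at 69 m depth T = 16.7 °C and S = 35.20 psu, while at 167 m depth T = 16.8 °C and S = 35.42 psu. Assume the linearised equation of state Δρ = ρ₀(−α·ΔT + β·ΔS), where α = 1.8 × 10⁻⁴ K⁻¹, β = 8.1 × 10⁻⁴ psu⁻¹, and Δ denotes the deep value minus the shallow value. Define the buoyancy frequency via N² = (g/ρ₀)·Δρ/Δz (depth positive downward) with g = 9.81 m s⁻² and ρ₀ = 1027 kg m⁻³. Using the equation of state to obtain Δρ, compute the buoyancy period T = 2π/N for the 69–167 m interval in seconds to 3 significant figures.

1.57 × 10³ s

ΔT = +0.1 K, ΔS = +0.22 psu (deep − shallow).
Δρ/ρ₀ = −αΔT + βΔS = -1.80 × 10⁻⁵ + 1.782 × 10⁻⁴ = 1.602 × 10⁻⁴, so Δρ ≈ 0.1645 kg m⁻³.
N² = (g/ρ₀)·Δρ/Δz = g·(Δρ/ρ₀)/Δz = 9.81 × 1.602 × 10⁻⁴ / 98 = 1.6036 × 10⁻⁵ s⁻².
N = √(1.6036 × 10⁻⁵) = 4.0045 × 10⁻³ rad s⁻¹ → T = 2π/N = 1.5690 × 10³ s ≈ 1.57 × 10³ s.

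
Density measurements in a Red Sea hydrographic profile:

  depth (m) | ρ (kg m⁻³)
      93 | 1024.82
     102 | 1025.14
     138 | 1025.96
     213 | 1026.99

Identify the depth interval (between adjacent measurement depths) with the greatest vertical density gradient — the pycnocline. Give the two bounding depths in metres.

93–102 m

Compute the density gradient over each adjacent pair:
  93–102 m: Δρ/Δz = 0.32/9 = 0.036 kg m⁻⁴
  102–138 m: Δρ/Δz = 0.82/36 = 0.023 kg m⁻⁴
  138–213 m: Δρ/Δz = 1.03/75 = 0.014 kg m⁻⁴
The largest gradient is in the 93–102 m interval — the pycnocline.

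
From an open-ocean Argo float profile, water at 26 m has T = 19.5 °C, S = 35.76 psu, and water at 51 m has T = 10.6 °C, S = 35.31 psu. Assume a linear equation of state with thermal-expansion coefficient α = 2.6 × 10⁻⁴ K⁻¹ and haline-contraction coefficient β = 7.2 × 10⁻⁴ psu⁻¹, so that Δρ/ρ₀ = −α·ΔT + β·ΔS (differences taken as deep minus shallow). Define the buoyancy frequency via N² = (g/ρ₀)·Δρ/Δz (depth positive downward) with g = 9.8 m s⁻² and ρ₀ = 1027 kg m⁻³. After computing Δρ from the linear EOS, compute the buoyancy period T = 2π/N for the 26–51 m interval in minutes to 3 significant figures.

3.75 min

ΔT = -8.9 K, ΔS = -0.45 psu (deep − shallow).
Δρ/ρ₀ = −αΔT + βΔS = 2.314 × 10⁻³ − 3.24 × 10⁻⁴ = 1.99 × 10⁻³, so Δρ ≈ 2.044 kg m⁻³.
N² = (g/ρ₀)·Δρ/Δz = g·(Δρ/ρ₀)/Δz = 9.8 × 1.99 × 10⁻³ / 25 = 7.8008 × 10⁻⁴ s⁻².
N = √(7.8008 × 10⁻⁴) = 0.027930 rad s⁻¹ → T = 2π/N = 224.96 s = 3.7493 min ≈ 3.75 min.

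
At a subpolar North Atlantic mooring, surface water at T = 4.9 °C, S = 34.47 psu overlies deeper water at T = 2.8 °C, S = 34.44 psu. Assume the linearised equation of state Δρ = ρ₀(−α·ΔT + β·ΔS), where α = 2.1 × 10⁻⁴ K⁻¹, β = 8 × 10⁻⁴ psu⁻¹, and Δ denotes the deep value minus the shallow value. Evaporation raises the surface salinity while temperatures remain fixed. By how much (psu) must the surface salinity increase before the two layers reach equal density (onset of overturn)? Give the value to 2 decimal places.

Neutral buoyancy requires −α(T_deep − T_surf) + β(S_deep − S_surf′) = 0.
S_surf′ = S_deep − (α/β)·ΔT = 34.44 − (2.1 × 10⁻⁴/8 × 10⁻⁴)·(-2.1) = 34.9913 psu.
Increase required: 34.9913 − 34.47 = 0.5213 psu.

0.52 psu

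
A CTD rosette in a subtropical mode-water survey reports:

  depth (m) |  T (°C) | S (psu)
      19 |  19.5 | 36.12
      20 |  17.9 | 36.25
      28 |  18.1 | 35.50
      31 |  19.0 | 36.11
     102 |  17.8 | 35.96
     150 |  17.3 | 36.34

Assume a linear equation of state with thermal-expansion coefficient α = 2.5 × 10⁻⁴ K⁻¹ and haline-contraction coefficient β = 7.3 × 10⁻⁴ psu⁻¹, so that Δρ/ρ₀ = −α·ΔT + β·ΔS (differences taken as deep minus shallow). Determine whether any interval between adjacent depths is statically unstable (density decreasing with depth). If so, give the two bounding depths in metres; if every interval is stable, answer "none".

Evaluate Δρ/ρ₀ = −αΔT + βΔS across each adjacent pair:
  19–20 m: −αΔT+βΔS = −(2.5 × 10⁻⁴)(-1.6)+(7.3 × 10⁻⁴)(+0.13) = 4.9 × 10⁻⁴ → stable
  20–28 m: −αΔT+βΔS = −(2.5 × 10⁻⁴)(+0.2)+(7.3 × 10⁻⁴)(-0.75) = -6.0 × 10⁻⁴ → UNSTABLE
  28–31 m: −αΔT+βΔS = −(2.5 × 10⁻⁴)(+0.9)+(7.3 × 10⁻⁴)(+0.61) = 2.2 × 10⁻⁴ → stable
  31–102 m: −αΔT+βΔS = −(2.5 × 10⁻⁴)(-1.2)+(7.3 × 10⁻⁴)(-0.15) = 1.9 × 10⁻⁴ → stable
  102–150 m: −αΔT+βΔS = −(2.5 × 10⁻⁴)(-0.5)+(7.3 × 10⁻⁴)(+0.38) = 4.0 × 10⁻⁴ → stable
The 20–28 m interval has Δρ < 0: lighter water underlies denser water.

20–28 m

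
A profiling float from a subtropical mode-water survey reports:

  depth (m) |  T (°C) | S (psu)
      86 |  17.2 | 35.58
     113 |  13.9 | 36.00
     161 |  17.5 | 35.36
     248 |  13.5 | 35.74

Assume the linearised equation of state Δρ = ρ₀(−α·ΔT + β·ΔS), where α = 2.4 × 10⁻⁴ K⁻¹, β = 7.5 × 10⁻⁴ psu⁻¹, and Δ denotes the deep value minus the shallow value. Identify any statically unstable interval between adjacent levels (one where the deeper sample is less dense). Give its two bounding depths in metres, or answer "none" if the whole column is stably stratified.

Evaluate Δρ/ρ₀ = −αΔT + βΔS across each adjacent pair:
  86–113 m: −αΔT+βΔS = −(2.4 × 10⁻⁴)(-3.3)+(7.5 × 10⁻⁴)(+0.42) = 1.1 × 10⁻³ → stable
  113–161 m: −αΔT+βΔS = −(2.4 × 10⁻⁴)(+3.6)+(7.5 × 10⁻⁴)(-0.64) = -1.3 × 10⁻³ → UNSTABLE
  161–248 m: −αΔT+βΔS = −(2.4 × 10⁻⁴)(-4.0)+(7.5 × 10⁻⁴)(+0.38) = 1.2 × 10⁻³ → stable
The 113–161 m interval has Δρ < 0: lighter water underlies denser water.

113–161 m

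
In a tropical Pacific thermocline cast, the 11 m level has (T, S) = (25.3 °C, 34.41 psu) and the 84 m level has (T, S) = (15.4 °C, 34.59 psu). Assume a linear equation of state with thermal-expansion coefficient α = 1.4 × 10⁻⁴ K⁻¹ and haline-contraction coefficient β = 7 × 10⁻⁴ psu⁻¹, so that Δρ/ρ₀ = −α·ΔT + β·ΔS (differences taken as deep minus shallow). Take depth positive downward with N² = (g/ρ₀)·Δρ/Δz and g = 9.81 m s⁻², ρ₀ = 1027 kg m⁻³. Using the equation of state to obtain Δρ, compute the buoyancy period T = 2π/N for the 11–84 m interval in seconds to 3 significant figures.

441 s

ΔT = -9.9 K, ΔS = +0.18 psu (deep − shallow).
Δρ/ρ₀ = −αΔT + βΔS = 1.386 × 10⁻³ + 1.26 × 10⁻⁴ = 1.512 × 10⁻³, so Δρ ≈ 1.553 kg m⁻³.
N² = (g/ρ₀)·Δρ/Δz = g·(Δρ/ρ₀)/Δz = 9.81 × 1.512 × 10⁻³ / 73 = 2.0319 × 10⁻⁴ s⁻².
N = √(2.0319 × 10⁻⁴) = 0.014254 rad s⁻¹ → T = 2π/N = 440.80 s ≈ 441 s.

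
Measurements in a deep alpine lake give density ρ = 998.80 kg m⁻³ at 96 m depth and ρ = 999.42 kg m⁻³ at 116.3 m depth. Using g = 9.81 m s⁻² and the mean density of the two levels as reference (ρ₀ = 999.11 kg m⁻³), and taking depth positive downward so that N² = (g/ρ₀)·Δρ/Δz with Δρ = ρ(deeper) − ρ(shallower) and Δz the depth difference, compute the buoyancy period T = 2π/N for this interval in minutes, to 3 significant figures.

Δρ = 999.42 − 998.80 = 0.62 kg m⁻³ over Δz = 116.3 − 96 = 20.3 m.
N² = (9.81/999.11) × (0.62/20.3) = 2.9988 × 10⁻⁴ s⁻².
N = √(2.9988 × 10⁻⁴) = 0.017317 rad s⁻¹, so T = 2π/N = 362.83 s = 6.0472 min ≈ 6.05 min.

6.05 min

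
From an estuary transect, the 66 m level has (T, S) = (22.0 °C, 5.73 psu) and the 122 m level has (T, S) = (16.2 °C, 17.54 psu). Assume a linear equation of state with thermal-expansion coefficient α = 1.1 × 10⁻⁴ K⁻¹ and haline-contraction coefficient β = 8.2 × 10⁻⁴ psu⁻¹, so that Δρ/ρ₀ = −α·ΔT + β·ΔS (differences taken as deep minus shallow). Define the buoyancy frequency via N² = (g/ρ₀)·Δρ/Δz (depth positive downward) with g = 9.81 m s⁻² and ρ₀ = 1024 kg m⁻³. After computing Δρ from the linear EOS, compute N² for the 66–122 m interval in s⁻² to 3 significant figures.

ΔT = -5.8 K, ΔS = +11.81 psu (deep − shallow).
Δρ/ρ₀ = −αΔT + βΔS = 6.38 × 10⁻⁴ + 9.6842 × 10⁻³ = 0.0103222, so Δρ ≈ 10.57 kg m⁻³.
N² = (g/ρ₀)·Δρ/Δz = g·(Δρ/ρ₀)/Δz = 9.81 × 0.0103222 / 56 = 1.8082 × 10⁻³ s⁻² ≈ 1.81 × 10⁻³ s⁻².

1.81 × 10⁻³ s⁻²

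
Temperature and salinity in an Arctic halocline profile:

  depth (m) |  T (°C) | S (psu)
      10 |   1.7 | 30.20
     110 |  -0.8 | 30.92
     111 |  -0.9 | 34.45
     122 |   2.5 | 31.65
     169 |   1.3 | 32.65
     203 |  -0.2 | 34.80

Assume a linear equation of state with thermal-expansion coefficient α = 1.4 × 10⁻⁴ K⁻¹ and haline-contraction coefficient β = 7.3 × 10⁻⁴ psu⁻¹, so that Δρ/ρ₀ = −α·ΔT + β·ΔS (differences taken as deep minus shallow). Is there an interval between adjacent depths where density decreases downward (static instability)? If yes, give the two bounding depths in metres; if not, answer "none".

Evaluate Δρ/ρ₀ = −αΔT + βΔS across each adjacent pair:
  10–110 m: −αΔT+βΔS = −(1.4 × 10⁻⁴)(-2.5)+(7.3 × 10⁻⁴)(+0.72) = 8.8 × 10⁻⁴ → stable
  110–111 m: −αΔT+βΔS = −(1.4 × 10⁻⁴)(-0.1)+(7.3 × 10⁻⁴)(+3.53) = 2.6 × 10⁻³ → stable
  111–122 m: −αΔT+βΔS = −(1.4 × 10⁻⁴)(+3.4)+(7.3 × 10⁻⁴)(-2.80) = -2.5 × 10⁻³ → UNSTABLE
  122–169 m: −αΔT+βΔS = −(1.4 × 10⁻⁴)(-1.2)+(7.3 × 10⁻⁴)(+1.00) = 9.0 × 10⁻⁴ → stable
  169–203 m: −αΔT+βΔS = −(1.4 × 10⁻⁴)(-1.5)+(7.3 × 10⁻⁴)(+2.15) = 1.8 × 10⁻³ → stable
The 111–122 m interval has Δρ < 0: lighter water underlies denser water.

111–122 m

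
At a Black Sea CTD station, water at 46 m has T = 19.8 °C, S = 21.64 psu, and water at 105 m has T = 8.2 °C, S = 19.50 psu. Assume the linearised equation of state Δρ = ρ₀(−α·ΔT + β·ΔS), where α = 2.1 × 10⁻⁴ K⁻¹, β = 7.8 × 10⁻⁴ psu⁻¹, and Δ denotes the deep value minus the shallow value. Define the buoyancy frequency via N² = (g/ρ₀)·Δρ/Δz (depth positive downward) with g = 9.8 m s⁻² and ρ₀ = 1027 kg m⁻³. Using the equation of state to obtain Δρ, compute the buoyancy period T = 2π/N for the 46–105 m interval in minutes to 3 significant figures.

9.28 min

ΔT = -11.6 K, ΔS = -2.14 psu (deep − shallow).
Δρ/ρ₀ = −αΔT + βΔS = 2.436 × 10⁻³ − 1.6692 × 10⁻³ = 7.668 × 10⁻⁴, so Δρ ≈ 0.7875 kg m⁻³.
N² = (g/ρ₀)·Δρ/Δz = g·(Δρ/ρ₀)/Δz = 9.8 × 7.668 × 10⁻⁴ / 59 = 1.2737 × 10⁻⁴ s⁻².
N = √(1.2737 × 10⁻⁴) = 0.011286 rad s⁻¹ → T = 2π/N = 556.72 s = 9.2787 min ≈ 9.28 min.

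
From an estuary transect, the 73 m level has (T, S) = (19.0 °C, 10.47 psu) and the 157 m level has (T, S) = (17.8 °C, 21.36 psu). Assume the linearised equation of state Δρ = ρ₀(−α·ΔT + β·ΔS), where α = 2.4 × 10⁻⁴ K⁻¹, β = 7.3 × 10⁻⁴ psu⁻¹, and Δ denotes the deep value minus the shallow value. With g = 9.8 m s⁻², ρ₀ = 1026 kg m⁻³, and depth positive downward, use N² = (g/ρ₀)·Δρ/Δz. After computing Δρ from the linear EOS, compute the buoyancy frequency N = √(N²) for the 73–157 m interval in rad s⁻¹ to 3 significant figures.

0.0310 rad s⁻¹

ΔT = -1.2 K, ΔS = +10.89 psu (deep − shallow).
Δρ/ρ₀ = −αΔT + βΔS = 2.88 × 10⁻⁴ + 7.9497 × 10⁻³ = 8.2377 × 10⁻³, so Δρ ≈ 8.452 kg m⁻³.
N² = (g/ρ₀)·Δρ/Δz = g·(Δρ/ρ₀)/Δz = 9.8 × 8.2377 × 10⁻³ / 84 = 9.6107 × 10⁻⁴ s⁻².
N = √(9.6107 × 10⁻⁴) = 0.031001 rad s⁻¹ ≈ 0.0310 rad s⁻¹.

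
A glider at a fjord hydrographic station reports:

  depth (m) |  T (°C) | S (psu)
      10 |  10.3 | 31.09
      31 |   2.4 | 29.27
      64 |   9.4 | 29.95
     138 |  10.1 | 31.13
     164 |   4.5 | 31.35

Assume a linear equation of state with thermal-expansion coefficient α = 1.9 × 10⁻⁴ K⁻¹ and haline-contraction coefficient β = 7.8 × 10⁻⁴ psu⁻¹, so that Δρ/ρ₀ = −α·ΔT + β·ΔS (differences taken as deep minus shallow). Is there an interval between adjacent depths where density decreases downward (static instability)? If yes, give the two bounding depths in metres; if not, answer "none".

31–64 m

Evaluate Δρ/ρ₀ = −αΔT + βΔS across each adjacent pair:
  10–31 m: −αΔT+βΔS = −(1.9 × 10⁻⁴)(-7.9)+(7.8 × 10⁻⁴)(-1.82) = 8.1 × 10⁻⁵ → stable
  31–64 m: −αΔT+βΔS = −(1.9 × 10⁻⁴)(+7.0)+(7.8 × 10⁻⁴)(+0.68) = -8.0 × 10⁻⁴ → UNSTABLE
  64–138 m: −αΔT+βΔS = −(1.9 × 10⁻⁴)(+0.7)+(7.8 × 10⁻⁴)(+1.18) = 7.9 × 10⁻⁴ → stable
  138–164 m: −αΔT+βΔS = −(1.9 × 10⁻⁴)(-5.6)+(7.8 × 10⁻⁴)(+0.22) = 1.2 × 10⁻³ → stable
The 31–64 m interval has Δρ < 0: lighter water underlies denser water.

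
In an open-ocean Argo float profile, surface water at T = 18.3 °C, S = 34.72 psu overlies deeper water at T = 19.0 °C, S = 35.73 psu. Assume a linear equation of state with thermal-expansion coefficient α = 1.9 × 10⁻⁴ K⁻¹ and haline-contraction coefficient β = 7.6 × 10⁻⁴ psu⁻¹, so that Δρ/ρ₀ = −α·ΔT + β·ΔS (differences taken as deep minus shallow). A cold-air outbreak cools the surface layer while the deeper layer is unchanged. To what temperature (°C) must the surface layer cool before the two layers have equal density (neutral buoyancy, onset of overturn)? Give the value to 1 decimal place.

15.0 °C

Neutral buoyancy requires Δρ = 0, i.e. −α(T_deep − T_surf′) + β(S_deep − S_surf) = 0.
T_surf′ = T_deep − (β/α)·ΔS = 19.0 − (7.6 × 10⁻⁴/1.9 × 10⁻⁴)·(+1.01) = 14.960 °C.
Cooling required: 18.3 − (14.960) = 3.340 °C.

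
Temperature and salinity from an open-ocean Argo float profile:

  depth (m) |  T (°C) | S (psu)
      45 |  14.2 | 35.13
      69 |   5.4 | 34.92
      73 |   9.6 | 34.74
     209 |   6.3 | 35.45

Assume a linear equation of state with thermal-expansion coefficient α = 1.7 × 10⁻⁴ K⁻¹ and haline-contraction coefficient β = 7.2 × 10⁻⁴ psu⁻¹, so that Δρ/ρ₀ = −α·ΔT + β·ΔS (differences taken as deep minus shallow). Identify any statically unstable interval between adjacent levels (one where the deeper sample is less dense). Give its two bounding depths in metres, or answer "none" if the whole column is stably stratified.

69–73 m

Evaluate Δρ/ρ₀ = −αΔT + βΔS across each adjacent pair:
  45–69 m: −αΔT+βΔS = −(1.7 × 10⁻⁴)(-8.8)+(7.2 × 10⁻⁴)(-0.21) = 1.3 × 10⁻³ → stable
  69–73 m: −αΔT+βΔS = −(1.7 × 10⁻⁴)(+4.2)+(7.2 × 10⁻⁴)(-0.18) = -8.4 × 10⁻⁴ → UNSTABLE
  73–209 m: −αΔT+βΔS = −(1.7 × 10⁻⁴)(-3.3)+(7.2 × 10⁻⁴)(+0.71) = 1.1 × 10⁻³ → stable
The 69–73 m interval has Δρ < 0: lighter water underlies denser water.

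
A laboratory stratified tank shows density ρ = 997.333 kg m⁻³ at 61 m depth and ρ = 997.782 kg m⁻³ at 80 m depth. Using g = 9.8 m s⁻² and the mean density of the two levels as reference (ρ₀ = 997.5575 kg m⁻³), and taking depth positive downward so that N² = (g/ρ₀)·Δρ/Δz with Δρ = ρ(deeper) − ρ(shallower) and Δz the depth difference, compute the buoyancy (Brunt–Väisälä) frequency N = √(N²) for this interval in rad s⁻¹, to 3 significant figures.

0.0152 rad s⁻¹

Δρ = 997.782 − 997.333 = 0.449 kg m⁻³ over Δz = 80 − 61 = 19 m.
N² = (9.8/997.5575) × (0.449/19) = 2.3216 × 10⁻⁴ s⁻².
N = √(2.3216 × 10⁻⁴) = 0.015237 rad s⁻¹ ≈ 0.0152 rad s⁻¹.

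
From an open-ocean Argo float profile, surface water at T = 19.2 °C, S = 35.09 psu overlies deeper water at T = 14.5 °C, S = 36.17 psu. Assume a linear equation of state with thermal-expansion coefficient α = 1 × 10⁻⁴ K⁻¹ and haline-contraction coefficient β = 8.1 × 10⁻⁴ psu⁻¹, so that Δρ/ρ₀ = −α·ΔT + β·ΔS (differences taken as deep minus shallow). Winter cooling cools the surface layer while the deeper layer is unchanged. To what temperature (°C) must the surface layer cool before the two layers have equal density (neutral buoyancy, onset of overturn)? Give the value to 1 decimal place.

5.8 °C

Neutral buoyancy requires Δρ = 0, i.e. −α(T_deep − T_surf′) + β(S_deep − S_surf) = 0.
T_surf′ = T_deep − (β/α)·ΔS = 14.5 − (8.1 × 10⁻⁴/1 × 10⁻⁴)·(+1.08) = 5.752 °C.
Cooling required: 19.2 − (5.752) = 13.448 °C.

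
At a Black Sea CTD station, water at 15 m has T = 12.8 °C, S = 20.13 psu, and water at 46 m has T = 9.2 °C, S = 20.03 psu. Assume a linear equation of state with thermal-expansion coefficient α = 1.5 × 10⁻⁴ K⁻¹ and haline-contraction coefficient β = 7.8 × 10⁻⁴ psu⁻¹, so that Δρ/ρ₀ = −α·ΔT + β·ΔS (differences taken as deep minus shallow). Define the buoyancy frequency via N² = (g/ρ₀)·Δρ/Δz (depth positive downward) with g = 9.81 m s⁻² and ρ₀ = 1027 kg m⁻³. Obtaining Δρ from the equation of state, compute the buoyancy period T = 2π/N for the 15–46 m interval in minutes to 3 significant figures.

8.66 min

ΔT = -3.6 K, ΔS = -0.10 psu (deep − shallow).
Δρ/ρ₀ = −αΔT + βΔS = 5.40 × 10⁻⁴ − 7.80 × 10⁻⁵ = 4.62 × 10⁻⁴, so Δρ ≈ 0.4745 kg m⁻³.
N² = (g/ρ₀)·Δρ/Δz = g·(Δρ/ρ₀)/Δz = 9.81 × 4.62 × 10⁻⁴ / 31 = 1.4620 × 10⁻⁴ s⁻².
N = √(1.4620 × 10⁻⁴) = 0.012091 rad s⁻¹ → T = 2π/N = 519.66 s = 8.6610 min ≈ 8.66 min.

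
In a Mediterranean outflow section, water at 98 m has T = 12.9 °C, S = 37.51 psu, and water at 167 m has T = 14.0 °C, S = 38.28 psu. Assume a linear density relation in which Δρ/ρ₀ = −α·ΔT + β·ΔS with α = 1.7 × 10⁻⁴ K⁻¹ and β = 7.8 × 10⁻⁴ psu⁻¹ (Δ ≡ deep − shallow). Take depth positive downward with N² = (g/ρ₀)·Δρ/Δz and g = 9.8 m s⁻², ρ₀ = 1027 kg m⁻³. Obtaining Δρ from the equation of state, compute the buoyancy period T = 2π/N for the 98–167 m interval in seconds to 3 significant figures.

820 s

ΔT = +1.1 K, ΔS = +0.77 psu (deep − shallow).
Δρ/ρ₀ = −αΔT + βΔS = -1.87 × 10⁻⁴ + 6.006 × 10⁻⁴ = 4.136 × 10⁻⁴, so Δρ ≈ 0.4248 kg m⁻³.
N² = (g/ρ₀)·Δρ/Δz = g·(Δρ/ρ₀)/Δz = 9.8 × 4.136 × 10⁻⁴ / 69 = 5.8743 × 10⁻⁵ s⁻².
N = √(5.8743 × 10⁻⁵) = 7.6644 × 10⁻³ rad s⁻¹ → T = 2π/N = 819.79 s ≈ 820 s.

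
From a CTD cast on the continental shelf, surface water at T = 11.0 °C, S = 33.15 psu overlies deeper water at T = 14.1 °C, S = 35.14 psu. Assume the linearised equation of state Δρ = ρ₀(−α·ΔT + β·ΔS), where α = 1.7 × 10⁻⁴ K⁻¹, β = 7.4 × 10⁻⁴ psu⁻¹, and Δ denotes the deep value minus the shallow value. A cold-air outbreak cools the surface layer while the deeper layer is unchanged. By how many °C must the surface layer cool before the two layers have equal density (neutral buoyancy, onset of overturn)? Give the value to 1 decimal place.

5.6 °C

Neutral buoyancy requires Δρ = 0, i.e. −α(T_deep − T_surf′) + β(S_deep − S_surf) = 0.
T_surf′ = T_deep − (β/α)·ΔS = 14.1 − (7.4 × 10⁻⁴/1.7 × 10⁻⁴)·(+1.99) = 5.438 °C.
Cooling required: 11.0 − (5.438) = 5.562 °C.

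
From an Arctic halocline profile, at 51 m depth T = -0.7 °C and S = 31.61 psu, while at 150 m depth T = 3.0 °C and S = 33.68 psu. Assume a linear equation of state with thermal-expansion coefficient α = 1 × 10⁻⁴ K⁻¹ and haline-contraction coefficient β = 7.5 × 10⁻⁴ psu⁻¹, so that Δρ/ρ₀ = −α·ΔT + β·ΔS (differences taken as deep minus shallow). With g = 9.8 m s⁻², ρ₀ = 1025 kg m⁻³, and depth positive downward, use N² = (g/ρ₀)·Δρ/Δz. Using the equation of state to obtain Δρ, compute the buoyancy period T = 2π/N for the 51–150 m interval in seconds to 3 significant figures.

581 s

ΔT = +3.7 K, ΔS = +2.07 psu (deep − shallow).
Δρ/ρ₀ = −αΔT + βΔS = -3.70 × 10⁻⁴ + 1.5525 × 10⁻³ = 1.1825 × 10⁻³, so Δρ ≈ 1.212 kg m⁻³.
N² = (g/ρ₀)·Δρ/Δz = g·(Δρ/ρ₀)/Δz = 9.8 × 1.1825 × 10⁻³ / 99 = 1.1706 × 10⁻⁴ s⁻².
N = √(1.1706 × 10⁻⁴) = 0.010819 rad s⁻¹ → T = 2π/N = 580.75 s ≈ 581 s.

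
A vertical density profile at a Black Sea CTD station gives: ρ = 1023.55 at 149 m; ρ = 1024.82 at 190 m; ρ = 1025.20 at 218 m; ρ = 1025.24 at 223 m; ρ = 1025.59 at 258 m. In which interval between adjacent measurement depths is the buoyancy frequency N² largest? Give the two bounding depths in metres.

149–190 m

Compute the density gradient over each adjacent pair:
  149–190 m: Δρ/Δz = 1.27/41 = 0.031 kg m⁻⁴
  190–218 m: Δρ/Δz = 0.38/28 = 0.014 kg m⁻⁴
  218–223 m: Δρ/Δz = 0.04/5 = 8.0 × 10⁻³ kg m⁻⁴
  223–258 m: Δρ/Δz = 0.35/35 = 0.010 kg m⁻⁴
The largest gradient is in the 149–190 m interval — the pycnocline.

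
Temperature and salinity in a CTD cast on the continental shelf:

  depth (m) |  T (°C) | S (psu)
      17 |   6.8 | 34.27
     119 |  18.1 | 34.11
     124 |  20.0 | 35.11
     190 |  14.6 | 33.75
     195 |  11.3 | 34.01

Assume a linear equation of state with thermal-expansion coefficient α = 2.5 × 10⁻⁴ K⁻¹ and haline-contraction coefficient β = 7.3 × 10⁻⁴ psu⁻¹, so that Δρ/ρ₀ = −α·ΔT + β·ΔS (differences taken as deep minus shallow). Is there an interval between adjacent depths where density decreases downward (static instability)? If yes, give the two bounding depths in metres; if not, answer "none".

17–119 m

Evaluate Δρ/ρ₀ = −αΔT + βΔS across each adjacent pair:
  17–119 m: −αΔT+βΔS = −(2.5 × 10⁻⁴)(+11.3)+(7.3 × 10⁻⁴)(-0.16) = -2.9 × 10⁻³ → UNSTABLE
  119–124 m: −αΔT+βΔS = −(2.5 × 10⁻⁴)(+1.9)+(7.3 × 10⁻⁴)(+1.00) = 2.5 × 10⁻⁴ → stable
  124–190 m: −αΔT+βΔS = −(2.5 × 10⁻⁴)(-5.4)+(7.3 × 10⁻⁴)(-1.36) = 3.6 × 10⁻⁴ → stable
  190–195 m: −αΔT+βΔS = −(2.5 × 10⁻⁴)(-3.3)+(7.3 × 10⁻⁴)(+0.26) = 1.0 × 10⁻³ → stable
The 17–119 m interval has Δρ < 0: lighter water underlies denser water.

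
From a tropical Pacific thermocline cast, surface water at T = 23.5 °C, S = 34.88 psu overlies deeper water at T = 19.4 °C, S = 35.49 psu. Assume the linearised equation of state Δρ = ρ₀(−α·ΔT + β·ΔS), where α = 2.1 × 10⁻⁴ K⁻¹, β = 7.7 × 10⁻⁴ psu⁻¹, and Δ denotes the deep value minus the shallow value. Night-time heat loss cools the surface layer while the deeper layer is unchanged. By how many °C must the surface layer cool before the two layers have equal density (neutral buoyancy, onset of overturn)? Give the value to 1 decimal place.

6.3 °C

Neutral buoyancy requires Δρ = 0, i.e. −α(T_deep − T_surf′) + β(S_deep − S_surf) = 0.
T_surf′ = T_deep − (β/α)·ΔS = 19.4 − (7.7 × 10⁻⁴/2.1 × 10⁻⁴)·(+0.61) = 17.163 °C.
Cooling required: 23.5 − (17.163) = 6.337 °C.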